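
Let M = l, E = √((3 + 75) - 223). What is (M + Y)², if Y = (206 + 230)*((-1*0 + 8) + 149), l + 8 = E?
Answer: (68444 + I*√145)² ≈ 4.6846e+9 + 1.65e+6*I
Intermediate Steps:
E = I*√145 (E = √(78 - 223) = √(-145) = I*√145 ≈ 12.042*I)
l = -8 + I*√145 ≈ -8.0 + 12.042*I
M = -8 + I*√145 ≈ -8.0 + 12.042*I
Y = 68452 (Y = 436*((0 + 8) + 149) = 436*(8 + 149) = 436*157 = 68452)
(M + Y)² = ((-8 + I*√145) + 68452)² = (68444 + I*√145)²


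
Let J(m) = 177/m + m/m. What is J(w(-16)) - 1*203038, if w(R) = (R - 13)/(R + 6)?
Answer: -5886303/29 ≈ -2.0298e+5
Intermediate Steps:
w(R) = (-13 + R)/(6 + R)
J(m) = 1 + 177/m (J(m) = 177/m + 1 = 1 + 177/m)
J(w(-16)) - 1*203038 = (177 + (-13 - 16)/(6 - 16))/(((-13 - 16)/(6 - 16))) - 1*203038 = (177 - 29/(-10))/((-29/(-10))) - 203038 = (177 - ⅒*(-29))/((-⅒*(-29))) - 203038 = (177 + 29/10)/(29/10) - 203038 = (10/29)*(1799/10) - 203038 = 1799/29 - 203038 = -5886303/29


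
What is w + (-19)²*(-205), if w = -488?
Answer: -74493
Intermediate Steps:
w + (-19)²*(-205) = -488 + (-19)²*(-205) = -488 + 361*(-205) = -488 - 74005 = -74493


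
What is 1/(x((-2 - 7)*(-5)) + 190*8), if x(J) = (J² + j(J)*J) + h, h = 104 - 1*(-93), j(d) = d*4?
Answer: 1/11842 ≈ 8.4445e-5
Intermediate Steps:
j(d) = 4*d
h = 197 (h = 104 + 93 = 197)
x(J) = 197 + 5*J² (x(J) = (J² + (4*J)*J) + 197 = (J² + 4*J²) + 197 = 5*J² + 197 = 197 + 5*J²)
1/(x((-2 - 7)*(-5)) + 190*8) = 1/((197 + 5*((-2 - 7)*(-5))²) + 190*8) = 1/((197 + 5*(-9*(-5))²) + 1520) = 1/((197 + 5*45²) + 1520) = 1/((197 + 5*2025) + 1520) = 1/((197 + 10125) + 1520) = 1/(10322 + 1520) = 1/11842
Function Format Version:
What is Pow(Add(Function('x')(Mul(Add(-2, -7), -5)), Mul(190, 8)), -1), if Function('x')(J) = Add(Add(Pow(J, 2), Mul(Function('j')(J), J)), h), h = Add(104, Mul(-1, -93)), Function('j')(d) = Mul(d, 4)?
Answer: Rational(1, 11842) ≈ 8.4445e-5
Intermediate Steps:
Function('j')(d) = Mul(4, d)
h = 197 (h = Add(104, 93) = 197)
Function('x')(J) = Add(197, Mul(5, Pow(J, 2))) (Function('x')(J) = Add(Add(Pow(J, 2), Mul(Mul(4, J), J)), 197) = Add(Add(Pow(J, 2), Mul(4, Pow(J, 2))), 197) = Add(Mul(5, Pow(J, 2)), 197) = Add(197, Mul(5, Pow(J, 2))))
Pow(Add(Function('x')(Mul(Add(-2, -7), -5)), Mul(190, 8)), -1) = Pow(Add(Add(197, Mul(5, Pow(Mul(Add(-2, -7), -5), 2))), Mul(190, 8)), -1) = Pow(Add(Add(197, Mul(5, Pow(Mul(-9, -5), 2))), 1520), -1) = Pow(Add(Add(197, Mul(5, Pow(45, 2))), 1520), -1) = Pow(Add(Add(197, Mul(5, 2025)), 1520), -1) = Pow(Add(Add(197, 10125), 1520), -1) = Pow(Add(10322, 1520), -1) = Pow(11842, -1) = Rational(1, 11842)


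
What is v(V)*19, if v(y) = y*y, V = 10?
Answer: 1900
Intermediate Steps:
v(y) = y²
v(V)*19 = 10²*19 = 100*19 = 1900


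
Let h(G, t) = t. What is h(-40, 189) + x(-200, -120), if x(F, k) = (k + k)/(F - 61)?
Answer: 16523/87 ≈ 189.92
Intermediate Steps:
x(F, k) = 2*k/(-61 + F) (x(F, k) = (2*k)/(-61 + F) = 2*k/(-61 + F))
h(-40, 189) + x(-200, -120) = 189 + 2*(-120)/(-61 - 200) = 189 + 2*(-120)/(-261) = 189 + 2*(-120)*(-1/261) = 189 + 80/87 = 16523/87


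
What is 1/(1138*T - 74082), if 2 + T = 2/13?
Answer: -13/990378 ≈ -1.3126e-5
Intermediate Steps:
T = -24/13 (T = -2 + 2/13 = -24/13 ≈ -1.8462)
1/(1138*T - 74082) = 1/(1138*(-24/13) - 74082) = 1/(-27312/13 - 74082) = 1/(-990378/13) = -13/990378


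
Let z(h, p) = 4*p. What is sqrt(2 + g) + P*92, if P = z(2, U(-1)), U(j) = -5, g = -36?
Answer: -1840 + I*sqrt(34) ≈ -1840.0 + 5.831*I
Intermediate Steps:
P = -20 (P = 4*(-5) = -20)
sqrt(2 + g) + P*92 = sqrt(2 - 36) - 20*92 = sqrt(-34) - 1840 = I*sqrt(34) - 1840 = -1840 + I*sqrt(34)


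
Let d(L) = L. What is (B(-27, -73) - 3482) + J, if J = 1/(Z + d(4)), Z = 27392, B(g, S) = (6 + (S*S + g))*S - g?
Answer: -10710164843/27396 ≈ -3.9094e+5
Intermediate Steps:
B(g, S) = -g + S*(6 + g + S²) (B(g, S) = (6 + (S² + g))*S - g = (6 + (g + S²))*S - g = (6 + g + S²)*S - g = S*(6 + g + S²) - g = -g + S*(6 + g + S²))
J = 1/27396 (J = 1/(27392 + 4) = 1/27396 ≈ 3.6502e-5)
(B(-27, -73) - 3482) + J = (((-73)³ - 1*(-27) + 6*(-73) - 73*(-27)) - 3482) + 1/27396 = ((-389017 + 27 - 438 + 1971) - 3482) + 1/27396 = (-387457 - 3482) + 1/27396 = -390939 + 1/27396 = -10710164843/27396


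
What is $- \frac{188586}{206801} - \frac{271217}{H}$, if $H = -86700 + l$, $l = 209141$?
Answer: $- \frac{79178605243}{25320921241} \approx -3.127$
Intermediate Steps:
$H = 122441$ ($H = -86700 + 209141 = 122441$)
$- \frac{188586}{206801} - \frac{271217}{H} = - \frac{188586}{206801} - \frac{271217}{122441} = - \frac{79178605243}{25320921241}$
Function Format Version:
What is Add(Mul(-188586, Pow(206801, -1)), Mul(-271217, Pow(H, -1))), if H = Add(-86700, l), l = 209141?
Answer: Rational(-79178605243, 25320921241) ≈ -3.1270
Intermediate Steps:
H = 122441 (H = Add(-86700, 209141) = 122441)
Add(Mul(-188586, Pow(206801, -1)), Mul(-271217, Pow(H, -1))) = Add(Mul(-188586, Pow(206801, -1)), Mul(-271217, Pow(122441, -1))) = Add(Mul(-188586, Rational(1, 206801)), Mul(-271217, Rational(1, 122441))) = Add(Rational(-188586, 206801), Rational(-271217, 122441)) = Rational(-79178605243, 25320921241)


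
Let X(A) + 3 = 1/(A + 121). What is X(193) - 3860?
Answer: -1212981/314 ≈ -3863.0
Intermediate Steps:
X(A) = -3 + 1/(121 + A) (X(A) = -3 + 1/(A + 121) = -3 + 1/(121 + A))
X(193) - 3860 = (-362 - 3*193)/(121 + 193) - 3860 = (-362 - 579)/314 - 3860 = (1/314)*(-941) - 3860 = -941/314 - 3860 = -1212981/314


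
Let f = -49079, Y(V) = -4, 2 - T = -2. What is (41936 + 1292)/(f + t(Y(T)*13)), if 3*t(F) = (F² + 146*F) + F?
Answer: -129684/152177 ≈ -0.85219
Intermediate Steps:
T = 4 (T = 2 - 1*(-2) = 2 + 2 = 4)
t(F) = 49*F + F²/3 (t(F) = ((F² + 146*F) + F)/3 = (F² + 147*F)/3 = 49*F + F²/3)
(41936 + 1292)/(f + t(Y(T)*13)) = (41936 + 1292)/(-49079 + (-4*13)*(147 - 4*13)/3) = 43228/(-49079 + (⅓)*(-52)*(147 - 52)) = 43228/(-49079 + (⅓)*(-52)*95) = 43228/(-49079 - 4940/3) = 43228/(-152177/3) = 43228*(-3/152177) = -129684/152177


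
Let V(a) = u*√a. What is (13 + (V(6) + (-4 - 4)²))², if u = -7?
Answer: 6223 - 1078*√6 ≈ 3582.4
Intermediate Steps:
V(a) = -7*√a
(13 + (V(6) + (-4 - 4)²))² = (13 + (-7*√6 + (-4 - 4)²))² = (13 + (-7*√6 + (-8)²))² = (13 + (-7*√6 + 64))² = (13 + (64 - 7*√6))² = (77 - 7*√6)²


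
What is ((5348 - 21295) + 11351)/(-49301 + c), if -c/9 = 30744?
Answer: 4596/325997 ≈ 0.014098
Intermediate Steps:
c = -276696 (c = -9*30744 = -276696)
((5348 - 21295) + 11351)/(-49301 + c) = ((5348 - 21295) + 11351)/(-49301 - 276696) = (-15947 + 11351)/(-325997) = -4596*(-1/325997) = 4596/325997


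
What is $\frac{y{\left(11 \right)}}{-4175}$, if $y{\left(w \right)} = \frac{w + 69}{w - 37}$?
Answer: $\frac{8}{10855} \approx 0.00073699$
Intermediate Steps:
$y{\left(w \right)} = \frac{69 + w}{-37 + w}$
$\frac{y{\left(11 \right)}}{-4175} = \frac{\frac{1}{-37 + 11} \left(69 + 11\right)}{-4175} = \frac{1}{-26} \cdot 80 \left(- \frac{1}{4175}\right) = \left(- \frac{1}{26}\right) 80 \left(- \frac{1}{4175}\right) = \left(- \frac{40}{13}\right) \left(- \frac{1}{4175}\right) = \frac{8}{10855}$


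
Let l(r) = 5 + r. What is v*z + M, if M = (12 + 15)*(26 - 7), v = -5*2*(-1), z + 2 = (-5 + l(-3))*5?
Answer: 343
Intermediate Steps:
z = -17 (z = -2 + (-5 + (5 - 3))*5 = -2 + (-5 + 2)*5 = -2 - 3*5 = -2 - 15 = -17)
v = 10 (v = -10*(-1) = 10)
M = 513 (M = 27*19 = 513)
v*z + M = 10*(-17) + 513 = -170 + 513 = 343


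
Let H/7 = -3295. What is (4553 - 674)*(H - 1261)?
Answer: -94360554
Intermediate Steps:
H = -23065 (H = 7*(-3295) = -23065)
(4553 - 674)*(H - 1261) = (4553 - 674)*(-23065 - 1261) = 3879*(-24326) = -94360554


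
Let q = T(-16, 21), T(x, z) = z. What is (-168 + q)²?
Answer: 21609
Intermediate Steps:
q = 21
(-168 + q)² = (-168 + 21)² = (-147)² = 21609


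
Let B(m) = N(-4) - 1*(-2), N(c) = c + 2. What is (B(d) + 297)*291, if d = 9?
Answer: 86427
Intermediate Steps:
N(c) = 2 + c
B(m) = 0 (B(m) = (2 - 4) - 1*(-2) = -2 + 2 = 0)
(B(d) + 297)*291 = (0 + 297)*291 = 297*291 = 86427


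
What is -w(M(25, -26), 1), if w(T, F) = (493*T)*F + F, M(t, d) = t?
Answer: -12326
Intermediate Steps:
w(T, F) = F + 493*F*T (w(T, F) = 493*F*T + F = F + 493*F*T)
-w(M(25, -26), 1) = -(1 + 493*25) = -(1 + 12325) = -12326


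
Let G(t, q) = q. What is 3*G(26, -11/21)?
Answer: -11/7 ≈ -1.5714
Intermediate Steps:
3*G(26, -11/21) = 3*(-11/21) = -11/7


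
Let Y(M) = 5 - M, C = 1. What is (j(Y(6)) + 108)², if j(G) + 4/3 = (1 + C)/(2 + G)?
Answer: 106276/9 ≈ 11808.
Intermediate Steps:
j(G) = -4/3 + 2/(2 + G) (j(G) = -4/3 + (1 + 1)/(2 + G) = -4/3 + 2/(2 + G))
(j(Y(6)) + 108)² = (2*(-1 - 2*(5 - 1*6))/(3*(2 + (5 - 1*6))) + 108)² = (2*(-1 - 2*(5 - 6))/(3*(2 + (5 - 6))) + 108)² = (2*(-1 - 2*(-1))/(3*(2 - 1)) + 108)² = ((⅔)*(-1 + 2)/1 + 108)² = ((⅔)*1*1 + 108)² = (⅔ + 108)² = (326/3)² = 106276/9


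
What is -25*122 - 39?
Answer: -3089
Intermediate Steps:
-25*122 - 39 = -3050 - 39 = -3089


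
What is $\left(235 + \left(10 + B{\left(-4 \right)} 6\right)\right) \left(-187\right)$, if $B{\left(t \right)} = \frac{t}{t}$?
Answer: $-46937$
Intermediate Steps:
$B{\left(t \right)} = 1$
$\left(235 + \left(10 + B{\left(-4 \right)} 6\right)\right) \left(-187\right) = \left(235 + \left(10 + 1 \cdot 6\right)\right) \left(-187\right) = \left(235 + \left(10 + 6\right)\right) \left(-187\right) = \left(235 + 16\right) \left(-187\right) = 251 \left(-187\right) = -46937$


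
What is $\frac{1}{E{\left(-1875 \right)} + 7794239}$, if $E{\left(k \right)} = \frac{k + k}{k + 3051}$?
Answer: $\frac{196}{1527670219} \approx 1.283 \cdot 10^{-7}$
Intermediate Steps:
$E{\left(k \right)} = \frac{2 k}{3051 + k}$
$\frac{1}{E{\left(-1875 \right)} + 7794239} = \frac{1}{2 \left(-1875\right) \frac{1}{3051 - 1875} + 7794239} = \frac{1}{2 \left(-1875\right) \frac{1}{1176} + 7794239} = \frac{1}{- \frac{625}{196} + 7794239} = \frac{1}{\frac{1527670219}{196}} = \frac{196}{1527670219}$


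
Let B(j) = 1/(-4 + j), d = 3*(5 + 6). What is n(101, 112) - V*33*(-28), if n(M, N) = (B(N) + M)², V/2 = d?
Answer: 830323657/11664 ≈ 71187.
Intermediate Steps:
d = 33 (d = 3*11 = 33)
V = 66 (V = 2*33 = 66)
n(M, N) = (M + 1/(-4 + N))² (n(M, N) = (1/(-4 + N) + M)² = (M + 1/(-4 + N))²)
n(101, 112) - V*33*(-28) = (101 + 1/(-4 + 112))² - 66*33*(-28) = (101 + 1/108)² - 2178*(-28) = (101 + 1/108)² - 1*(-60984) = (10909/108)² + 60984 = 119006281/11664 + 60984 = 830323657/11664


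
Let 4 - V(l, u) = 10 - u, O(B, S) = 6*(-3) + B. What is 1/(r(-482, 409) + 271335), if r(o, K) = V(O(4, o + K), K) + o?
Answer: 1/271256 ≈ 3.6866e-6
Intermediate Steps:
O(B, S) = -18 + B
V(l, u) = -6 + u (V(l, u) = 4 - (10 - u) = 4 + (-10 + u) = -6 + u)
r(o, K) = -6 + K + o (r(o, K) = (-6 + K) + o = -6 + K + o)
1/(r(-482, 409) + 271335) = 1/((-6 + 409 - 482) + 271335) = 1/(-79 + 271335) = 1/271256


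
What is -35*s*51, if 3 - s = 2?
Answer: -1785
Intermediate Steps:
s = 1 (s = 3 - 1*2 = 3 - 2 = 1)
-35*s*51 = -35*1*51 = -35*51 = -1785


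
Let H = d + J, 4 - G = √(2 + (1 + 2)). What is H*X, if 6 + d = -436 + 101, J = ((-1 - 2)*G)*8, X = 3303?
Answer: -1443411 + 79272*√5 ≈ -1.2662e+6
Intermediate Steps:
G = 4 - √5 (G = 4 - √(2 + (1 + 2)) = 4 - √(2 + 3) = 4 - √5 ≈ 1.7639)
J = -96 + 24*√5 (J = ((-1 - 2)*(4 - √5))*8 = -3*(4 - √5)*8 = (-12 + 3*√5)*8 = -96 + 24*√5 ≈ -42.334)
d = -341 (d = -6 + (-436 + 101) = -6 - 335 = -341)
H = -437 + 24*√5 (H = -341 + (-96 + 24*√5) = -437 + 24*√5 ≈ -383.33)
H*X = (-437 + 24*√5)*3303 = -1443411 + 79272*√5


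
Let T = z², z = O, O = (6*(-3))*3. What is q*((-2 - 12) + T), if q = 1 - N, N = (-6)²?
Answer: -101570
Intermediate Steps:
N = 36
O = -54 (O = -18*3 = -54)
z = -54
q = -35 (q = 1 - 1*36 = 1 - 36 = -35)
T = 2916 (T = (-54)² = 2916)
q*((-2 - 12) + T) = -35*((-2 - 12) + 2916) = -35*(-14 + 2916) = -35*2902 = -101570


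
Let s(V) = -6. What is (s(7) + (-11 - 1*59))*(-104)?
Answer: 7904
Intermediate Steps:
(s(7) + (-11 - 1*59))*(-104) = (-6 + (-11 - 1*59))*(-104) = (-6 + (-11 - 59))*(-104) = (-6 - 70)*(-104) = -76*(-104) = 7904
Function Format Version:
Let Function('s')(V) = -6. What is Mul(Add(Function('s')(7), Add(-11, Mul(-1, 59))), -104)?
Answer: 7904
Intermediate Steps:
Mul(Add(Function('s')(7), Add(-11, Mul(-1, 59))), -104) = Mul(Add(-6, Add(-11, Mul(-1, 59))), -104) = Mul(Add(-6, Add(-11, -59)), -104) = Mul(Add(-6, -70), -104) = Mul(-76, -104) = 7904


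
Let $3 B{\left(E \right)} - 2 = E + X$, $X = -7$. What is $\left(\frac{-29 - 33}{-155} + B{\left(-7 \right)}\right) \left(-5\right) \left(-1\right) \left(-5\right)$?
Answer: $90$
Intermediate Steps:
$B{\left(E \right)} = - \frac{5}{3} + \frac{E}{3}$ ($B{\left(E \right)} = \frac{2}{3} + \frac{E - 7}{3} = \frac{2}{3} + \frac{-7 + E}{3} = \frac{2}{3} + \left(- \frac{7}{3} + \frac{E}{3}\right) = - \frac{5}{3} + \frac{E}{3}$)
$\left(\frac{-29 - 33}{-155} + B{\left(-7 \right)}\right) \left(-5\right) \left(-1\right) \left(-5\right) = \left(\frac{-29 - 33}{-155} + \left(- \frac{5}{3} + \frac{1}{3} \left(-7\right)\right)\right) \left(-5\right) \left(-1\right) \left(-5\right) = \left(\left(-29 - 33\right) \left(- \frac{1}{155}\right) - 4\right) 5 \left(-5\right) = \left(\left(-62\right) \left(- \frac{1}{155}\right) - 4\right) \left(-25\right) = \left(\frac{2}{5} - 4\right) \left(-25\right) = \left(- \frac{18}{5}\right) \left(-25\right) = 90$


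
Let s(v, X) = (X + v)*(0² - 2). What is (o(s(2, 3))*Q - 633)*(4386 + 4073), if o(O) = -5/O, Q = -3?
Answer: -10734471/2 ≈ -5.3672e+6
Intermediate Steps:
s(v, X) = -2*X - 2*v (s(v, X) = (X + v)*(0 - 2) = (X + v)*(-2) = -2*X - 2*v)
(o(s(2, 3))*Q - 633)*(4386 + 4073) = (-5/(-2*3 - 2*2)*(-3) - 633)*(4386 + 4073) = (-5/(-6 - 4)*(-3) - 633)*8459 = (-5/(-10)*(-3) - 633)*8459 = (-5*(-⅒)*(-3) - 633)*8459 = ((½)*(-3) - 633)*8459 = (-3/2 - 633)*8459 = -1269/2*8459 = -10734471/2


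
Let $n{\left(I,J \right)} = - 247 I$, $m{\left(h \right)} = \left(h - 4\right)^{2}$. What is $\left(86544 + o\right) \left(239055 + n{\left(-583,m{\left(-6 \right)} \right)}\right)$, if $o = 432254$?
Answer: $198728686688$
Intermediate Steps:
$m{\left(h \right)} = \left(-4 + h\right)^{2}$
$\left(86544 + o\right) \left(239055 + n{\left(-583,m{\left(-6 \right)} \right)}\right) = \left(86544 + 432254\right) \left(239055 - -144001\right) = 518798 \left(239055 + 144001\right) = 518798 \cdot 383056 = 198728686688$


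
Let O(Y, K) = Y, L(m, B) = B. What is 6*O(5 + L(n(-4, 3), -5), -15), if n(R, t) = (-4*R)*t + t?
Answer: 0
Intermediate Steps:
n(R, t) = t - 4*R*t (n(R, t) = -4*R*t + t = t - 4*R*t)
6*O(5 + L(n(-4, 3), -5), -15) = 6*(5 - 5) = 6*0 = 0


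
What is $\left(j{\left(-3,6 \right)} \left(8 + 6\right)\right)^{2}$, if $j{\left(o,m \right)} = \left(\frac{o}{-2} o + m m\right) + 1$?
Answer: $207025$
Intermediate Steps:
$j{\left(o,m \right)} = 1 + m^{2} - \frac{o^{2}}{2}$ ($j{\left(o,m \right)} = \left(o \left(- \frac{1}{2}\right) o + m^{2}\right) + 1 = \left(- \frac{o}{2} o + m^{2}\right) + 1 = \left(- \frac{o^{2}}{2} + m^{2}\right) + 1 = \left(m^{2} - \frac{o^{2}}{2}\right) + 1 = 1 + m^{2} - \frac{o^{2}}{2}$)
$\left(j{\left(-3,6 \right)} \left(8 + 6\right)\right)^{2} = \left(\left(1 + 6^{2} - \frac{\left(-3\right)^{2}}{2}\right) \left(8 + 6\right)\right)^{2} = \left(\left(1 + 36 - \frac{9}{2}\right) 14\right)^{2} = \left(\frac{65}{2} \cdot 14\right)^{2} = 455^{2} = 207025$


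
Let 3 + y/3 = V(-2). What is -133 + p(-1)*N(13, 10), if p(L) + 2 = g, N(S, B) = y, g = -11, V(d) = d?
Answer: 62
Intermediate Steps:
y = -15 (y = -9 + 3*(-2) = -9 - 6 = -15)
N(S, B) = -15
p(L) = -13 (p(L) = -2 - 11 = -13)
-133 + p(-1)*N(13, 10) = -133 - 13*(-15) = -133 + 195 = 62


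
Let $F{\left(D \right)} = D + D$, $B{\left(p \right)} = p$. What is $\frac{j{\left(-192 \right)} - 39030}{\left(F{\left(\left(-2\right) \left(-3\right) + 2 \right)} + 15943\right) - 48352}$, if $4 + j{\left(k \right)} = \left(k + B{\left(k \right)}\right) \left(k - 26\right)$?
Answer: $- \frac{44678}{32393} \approx -1.3792$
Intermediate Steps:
$F{\left(D \right)} = 2 D$
$j{\left(k \right)} = -4 + 2 k \left(-26 + k\right)$ ($j{\left(k \right)} = -4 + \left(k + k\right) \left(k - 26\right) = -4 + 2 k \left(-26 + k\right)$)
$\frac{j{\left(-192 \right)} - 39030}{\left(F{\left(\left(-2\right) \left(-3\right) + 2 \right)} + 15943\right) - 48352} = \frac{\left(-4 - -9984 + 2 \left(-192\right)^{2}\right) - 39030}{\left(2 \left(\left(-2\right) \left(-3\right) + 2\right) + 15943\right) - 48352} = \frac{\left(-4 + 9984 + 2 \cdot 36864\right) - 39030}{\left(2 \left(6 + 2\right) + 15943\right) - 48352} = \frac{\left(-4 + 9984 + 73728\right) - 39030}{\left(2 \cdot 8 + 15943\right) - 48352} = \frac{83708 - 39030}{\left(16 + 15943\right) - 48352} = \frac{44678}{15959 - 48352} = \frac{44678}{-32393} = 44678 \left(- \frac{1}{32393}\right) = - \frac{44678}{32393}$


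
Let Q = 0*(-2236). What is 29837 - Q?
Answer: 29837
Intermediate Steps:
Q = 0
29837 - Q = 29837 - 1*0 = 29837 + 0 = 29837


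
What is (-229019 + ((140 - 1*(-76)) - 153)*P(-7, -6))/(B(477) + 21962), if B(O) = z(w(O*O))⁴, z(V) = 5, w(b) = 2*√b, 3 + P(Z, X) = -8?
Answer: -229712/22587 ≈ -10.170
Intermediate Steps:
P(Z, X) = -11 (P(Z, X) = -3 - 8 = -11)
B(O) = 625 (B(O) = 5⁴ = 625)
(-229019 + ((140 - 1*(-76)) - 153)*P(-7, -6))/(B(477) + 21962) = (-229019 + ((140 - 1*(-76)) - 153)*(-11))/(625 + 21962) = (-229019 + ((140 + 76) - 153)*(-11))/22587 = (-229019 + (216 - 153)*(-11))*(1/22587) = (-229019 + 63*(-11))*(1/22587) = (-229019 - 693)*(1/22587) = -229712*1/22587 = -229712/22587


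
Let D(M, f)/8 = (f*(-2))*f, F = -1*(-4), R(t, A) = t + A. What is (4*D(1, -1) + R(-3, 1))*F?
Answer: -264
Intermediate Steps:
R(t, A) = A + t
F = 4
D(M, f) = -16*f² (D(M, f) = 8*((f*(-2))*f) = 8*((-2*f)*f) = 8*(-2*f²) = -16*f²)
(4*D(1, -1) + R(-3, 1))*F = (4*(-16*(-1)²) + (1 - 3))*4 = (4*(-16*1) - 2)*4 = (4*(-16) - 2)*4 = (-64 - 2)*4 = -66*4 = -264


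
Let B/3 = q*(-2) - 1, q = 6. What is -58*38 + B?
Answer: -2243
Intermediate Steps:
B = -39 (B = 3*(6*(-2) - 1) = 3*(-12 - 1) = 3*(-13) = -39)
-58*38 + B = -58*38 - 39 = -2204 - 39 = -2243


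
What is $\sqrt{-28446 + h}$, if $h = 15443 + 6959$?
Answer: $2 i \sqrt{1511} \approx 77.743 i$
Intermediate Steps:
$h = 22402$
$\sqrt{-28446 + h} = \sqrt{-28446 + 22402} = \sqrt{-6044} = 2 i \sqrt{1511}$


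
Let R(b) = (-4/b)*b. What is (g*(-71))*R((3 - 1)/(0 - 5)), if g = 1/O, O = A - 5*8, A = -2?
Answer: -142/21 ≈ -6.7619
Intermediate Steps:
O = -42 (O = -2 - 5*8 = -2 - 40 = -42)
R(b) = -4
g = -1/42 (g = 1/(-42) = -1/42 ≈ -0.023810)
(g*(-71))*R((3 - 1)/(0 - 5)) = -1/42*(-71)*(-4) = (71/42)*(-4) = -142/21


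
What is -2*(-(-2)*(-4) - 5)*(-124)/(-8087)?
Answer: 3224/8087 ≈ 0.39866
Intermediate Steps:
-2*(-(-2)*(-4) - 5)*(-124)/(-8087) = -2*(-2*4 - 5)*(-124)*(-1/8087) = -2*(-8 - 5)*(-124)*(-1/8087) = -(-26)*(-124)*(-1/8087) = -2*1612*(-1/8087) = -3224*(-1/8087) = 3224/8087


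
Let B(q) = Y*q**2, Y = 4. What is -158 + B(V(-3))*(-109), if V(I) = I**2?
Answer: -35474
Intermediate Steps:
B(q) = 4*q**2
-158 + B(V(-3))*(-109) = -158 + (4*((-3)**2)**2)*(-109) = -158 + (4*9**2)*(-109) = -158 + (4*81)*(-109) = -158 + 324*(-109) = -158 - 35316 = -35474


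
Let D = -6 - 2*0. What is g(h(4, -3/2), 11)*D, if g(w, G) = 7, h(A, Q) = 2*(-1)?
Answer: -42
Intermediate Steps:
h(A, Q) = -2
D = -6 (D = -6 + 0 = -6)
g(h(4, -3/2), 11)*D = 7*(-6) = -42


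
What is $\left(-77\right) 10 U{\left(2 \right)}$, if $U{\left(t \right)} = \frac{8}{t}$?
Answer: $-3080$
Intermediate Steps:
$\left(-77\right) 10 U{\left(2 \right)} = \left(-77\right) 10 \cdot \frac{8}{2} = - 770 \cdot 8 \cdot \frac{1}{2} = \left(-770\right) 4 = -3080$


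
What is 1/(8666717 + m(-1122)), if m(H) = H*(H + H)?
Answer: 1/11184485 ≈ 8.9410e-8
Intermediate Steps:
m(H) = 2*H² (m(H) = H*(2*H) = 2*H²)
1/(8666717 + m(-1122)) = 1/(8666717 + 2*(-1122)²) = 1/(8666717 + 2*1258884) = 1/(8666717 + 2517768) = 1/11184485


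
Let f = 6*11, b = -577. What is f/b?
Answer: -66/577 ≈ -0.11438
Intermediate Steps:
f = 66
f/b = 66/(-577) = 66*(-1/577) = -66/577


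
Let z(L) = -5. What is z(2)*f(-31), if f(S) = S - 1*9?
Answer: 200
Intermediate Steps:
f(S) = -9 + S (f(S) = S - 9 = -9 + S)
z(2)*f(-31) = -5*(-9 - 31) = -5*(-40) = 200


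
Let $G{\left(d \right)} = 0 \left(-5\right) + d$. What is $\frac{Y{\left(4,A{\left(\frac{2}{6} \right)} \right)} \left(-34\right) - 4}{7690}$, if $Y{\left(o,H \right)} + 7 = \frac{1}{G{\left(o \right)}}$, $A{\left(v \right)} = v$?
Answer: $\frac{451}{15380} \approx 0.029324$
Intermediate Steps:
$G{\left(d \right)} = d$ ($G{\left(d \right)} = 0 + d = d$)
$Y{\left(o,H \right)} = -7 + \frac{1}{o}$
$\frac{Y{\left(4,A{\left(\frac{2}{6} \right)} \right)} \left(-34\right) - 4}{7690} = \frac{\left(-7 + \frac{1}{4}\right) \left(-34\right) - 4}{7690} = \left(\left(-7 + \frac{1}{4}\right) \left(-34\right) - 4\right) \frac{1}{7690} = \left(\left(- \frac{27}{4}\right) \left(-34\right) - 4\right) \frac{1}{7690} = \left(\frac{459}{2} - 4\right) \frac{1}{7690} = \frac{451}{2} \cdot \frac{1}{7690} = \frac{451}{15380}$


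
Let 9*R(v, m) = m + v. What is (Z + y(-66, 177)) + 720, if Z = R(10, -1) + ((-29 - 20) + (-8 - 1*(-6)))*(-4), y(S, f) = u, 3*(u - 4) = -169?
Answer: 2618/3 ≈ 872.67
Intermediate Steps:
u = -157/3 (u = 4 + (⅓)*(-169) = 4 - 169/3 = -157/3 ≈ -52.333)
R(v, m) = m/9 + v/9 (R(v, m) = (m + v)/9 = m/9 + v/9)
y(S, f) = -157/3
Z = 205 (Z = ((⅑)*(-1) + (⅑)*10) + ((-29 - 20) + (-8 - 1*(-6)))*(-4) = (-⅑ + 10/9) + (-49 + (-8 + 6))*(-4) = 1 + (-49 - 2)*(-4) = 1 - 51*(-4) = 1 + 204 = 205)
(Z + y(-66, 177)) + 720 = (205 - 157/3) + 720 = 458/3 + 720 = 2618/3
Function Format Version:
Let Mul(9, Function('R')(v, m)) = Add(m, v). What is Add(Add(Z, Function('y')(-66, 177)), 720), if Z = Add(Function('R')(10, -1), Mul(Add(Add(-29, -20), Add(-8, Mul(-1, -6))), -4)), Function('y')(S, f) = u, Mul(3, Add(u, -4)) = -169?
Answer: Rational(2618, 3) ≈ 872.67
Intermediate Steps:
u = Rational(-157, 3) (u = Add(4, Mul(Rational(1, 3), -169)) = Add(4, Rational(-169, 3)) = Rational(-157, 3) ≈ -52.333)
Function('R')(v, m) = Add(Mul(Rational(1, 9), m), Mul(Rational(1, 9), v)) (Function('R')(v, m) = Mul(Rational(1, 9), Add(m, v)) = Add(Mul(Rational(1, 9), m), Mul(Rational(1, 9), v)))
Function('y')(S, f) = Rational(-157, 3)
Z = 205 (Z = Add(Add(Mul(Rational(1, 9), -1), Mul(Rational(1, 9), 10)), Mul(Add(Add(-29, -20), Add(-8, Mul(-1, -6))), -4)) = Add(Add(Rational(-1, 9), Rational(10, 9)), Mul(Add(-49, Add(-8, 6)), -4)) = Add(1, Mul(Add(-49, -2), -4)) = Add(1, Mul(-51, -4)) = Add(1, 204) = 205)
Add(Add(Z, Function('y')(-66, 177)), 720) = Add(Add(205, Rational(-157, 3)), 720) = Add(Rational(458, 3), 720) = Rational(2618, 3)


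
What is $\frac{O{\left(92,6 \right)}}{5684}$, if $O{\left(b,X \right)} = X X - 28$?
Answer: $\frac{2}{1421} \approx 0.0014075$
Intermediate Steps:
$O{\left(b,X \right)} = -28 + X^{2}$ ($O{\left(b,X \right)} = X^{2} - 28 = -28 + X^{2}$)
$\frac{O{\left(92,6 \right)}}{5684} = \frac{-28 + 6^{2}}{5684} = \left(-28 + 36\right) \frac{1}{5684} = 8 \cdot \frac{1}{5684} = \frac{2}{1421}$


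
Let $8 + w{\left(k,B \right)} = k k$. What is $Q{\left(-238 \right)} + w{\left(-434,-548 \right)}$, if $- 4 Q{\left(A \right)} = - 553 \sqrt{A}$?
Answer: $188348 + \frac{553 i \sqrt{238}}{4} \approx 1.8835 \cdot 10^{5} + 2132.8 i$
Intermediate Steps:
$Q{\left(A \right)} = \frac{553 \sqrt{A}}{4}$ ($Q{\left(A \right)} = - \frac{\left(-553\right) \sqrt{A}}{4} = \frac{553 \sqrt{A}}{4}$)
$w{\left(k,B \right)} = -8 + k^{2}$ ($w{\left(k,B \right)} = -8 + k k = -8 + k^{2}$)
$Q{\left(-238 \right)} + w{\left(-434,-548 \right)} = \frac{553 \sqrt{-238}}{4} - \left(8 - \left(-434\right)^{2}\right) = \frac{553 i \sqrt{238}}{4} + \left(-8 + 188356\right) = \frac{553 i \sqrt{238}}{4} + 188348 = 188348 + \frac{553 i \sqrt{238}}{4}$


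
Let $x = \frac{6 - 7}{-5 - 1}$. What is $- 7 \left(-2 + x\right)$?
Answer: $\frac{77}{6} \approx 12.833$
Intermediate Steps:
$x = \frac{1}{6}$ ($x = - \frac{1}{-6} = \left(-1\right) \left(- \frac{1}{6}\right) = \frac{1}{6} \approx 0.16667$)
$- 7 \left(-2 + x\right) = - 7 \left(-2 + \frac{1}{6}\right) = \left(-7\right) \left(- \frac{11}{6}\right) = \frac{77}{6}$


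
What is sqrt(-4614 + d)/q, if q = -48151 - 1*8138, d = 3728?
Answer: -I*sqrt(886)/56289 ≈ -0.0005288*I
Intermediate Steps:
q = -56289 (q = -48151 - 8138 = -56289)
sqrt(-4614 + d)/q = sqrt(-4614 + 3728)/(-56289) = sqrt(-886)*(-1/56289) = (I*sqrt(886))*(-1/56289) = -I*sqrt(886)/56289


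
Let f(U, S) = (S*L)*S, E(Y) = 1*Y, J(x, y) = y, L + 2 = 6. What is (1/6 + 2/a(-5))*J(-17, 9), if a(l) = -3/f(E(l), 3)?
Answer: -429/2 ≈ -214.50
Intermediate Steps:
L = 4 (L = -2 + 6 = 4)
E(Y) = Y
f(U, S) = 4*S² (f(U, S) = (S*4)*S = (4*S)*S = 4*S²)
a(l) = -1/12 (a(l) = -3/(4*3²) = -3/(4*9) = -3/36 = -3*1/36 = -1/12)
(1/6 + 2/a(-5))*J(-17, 9) = (1/6 + 2/(-1/12))*9 = (1*(⅙) + 2*(-12))*9 = (⅙ - 24)*9 = -143/6*9 = -429/2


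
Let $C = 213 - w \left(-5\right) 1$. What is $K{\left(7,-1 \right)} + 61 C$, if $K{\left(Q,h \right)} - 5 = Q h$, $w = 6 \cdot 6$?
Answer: $23971$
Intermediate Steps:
$w = 36$
$C = 393$ ($C = 213 - 36 \left(-5\right) 1 = 213 - \left(-180\right) 1 = 213 - -180 = 213 + 180 = 393$)
$K{\left(Q,h \right)} = 5 + Q h$
$K{\left(7,-1 \right)} + 61 C = \left(5 + 7 \left(-1\right)\right) + 61 \cdot 393 = \left(5 - 7\right) + 23973 = -2 + 23973 = 23971$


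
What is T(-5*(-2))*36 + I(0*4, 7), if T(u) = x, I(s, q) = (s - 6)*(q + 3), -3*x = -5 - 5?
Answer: 60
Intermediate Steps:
x = 10/3 (x = -(-5 - 5)/3 = -⅓*(-10) = 10/3 ≈ 3.3333)
I(s, q) = (-6 + s)*(3 + q)
T(u) = 10/3
T(-5*(-2))*36 + I(0*4, 7) = (10/3)*36 + (-18 - 6*7 + 3*(0*4) + 7*(0*4)) = 120 + (-18 - 42 + 3*0 + 7*0) = 120 + (-18 - 42 + 0 + 0) = 120 - 60 = 60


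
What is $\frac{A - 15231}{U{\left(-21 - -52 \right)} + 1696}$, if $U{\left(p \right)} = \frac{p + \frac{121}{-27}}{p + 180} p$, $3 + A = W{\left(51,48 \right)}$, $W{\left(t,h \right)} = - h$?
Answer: $- \frac{43530777}{4842154} \approx -8.99$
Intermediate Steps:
$A = -51$ ($A = -3 - 48 = -51$)
$U{\left(p \right)} = \frac{p \left(- \frac{121}{27} + p\right)}{180 + p}$ ($U{\left(p \right)} = \frac{p + 121 \left(- \frac{1}{27}\right)}{180 + p} p = \frac{p - \frac{121}{27}}{180 + p} p = \frac{- \frac{121}{27} + p}{180 + p} p = \frac{p \left(- \frac{121}{27} + p\right)}{180 + p}$)
$\frac{A - 15231}{U{\left(-21 - -52 \right)} + 1696} = \frac{-51 - 15231}{\frac{\left(-21 - -52\right) \left(-121 + 27 \left(-21 - -52\right)\right)}{27 \left(180 - -31\right)} + 1696} = - \frac{15282}{\frac{\left(-21 + 52\right) \left(-121 + 27 \left(-21 + 52\right)\right)}{27 \left(180 + \left(-21 + 52\right)\right)} + 1696} = - \frac{15282}{\frac{1}{27} \cdot 31 \frac{1}{180 + 31} \left(-121 + 27 \cdot 31\right) + 1696} = - \frac{15282}{\frac{1}{27} \cdot 31 \cdot \frac{1}{211} \left(-121 + 837\right) + 1696} = - \frac{15282}{\frac{1}{27} \cdot 31 \cdot \frac{1}{211} \cdot 716 + 1696} = - \frac{15282}{\frac{22196}{5697} + 1696} = - \frac{15282}{\frac{9684308}{5697}} = \left(-15282\right) \frac{5697}{9684308} = - \frac{43530777}{4842154}$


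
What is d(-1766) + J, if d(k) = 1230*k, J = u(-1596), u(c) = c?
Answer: -2173776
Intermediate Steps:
J = -1596
d(-1766) + J = 1230*(-1766) - 1596 = -2172180 - 1596 = -2173776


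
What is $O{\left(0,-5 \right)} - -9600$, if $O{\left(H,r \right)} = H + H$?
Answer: $9600$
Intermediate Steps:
$O{\left(H,r \right)} = 2 H$
$O{\left(0,-5 \right)} - -9600 = 2 \cdot 0 - -9600 = 0 + 9600 = 9600$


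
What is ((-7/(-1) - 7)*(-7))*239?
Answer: 0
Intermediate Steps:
((-7/(-1) - 7)*(-7))*239 = ((-7*(-1) - 7)*(-7))*239 = ((7 - 7)*(-7))*239 = (0*(-7))*239 = 0*239 = 0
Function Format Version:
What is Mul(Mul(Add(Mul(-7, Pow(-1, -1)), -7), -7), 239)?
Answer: 0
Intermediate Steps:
Mul(Mul(Add(Mul(-7, Pow(-1, -1)), -7), -7), 239) = Mul(Mul(Add(Mul(-7, -1), -7), -7), 239) = Mul(Mul(Add(7, -7), -7), 239) = Mul(Mul(0, -7), 239) = Mul(0, 239) = 0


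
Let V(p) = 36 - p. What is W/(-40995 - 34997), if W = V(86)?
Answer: 25/37996 ≈ 0.00065796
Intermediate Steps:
W = -50 (W = 36 - 1*86 = 36 - 86 = -50)
W/(-40995 - 34997) = -50/(-40995 - 34997) = -50/(-75992) = -50*(-1/75992) = 25/37996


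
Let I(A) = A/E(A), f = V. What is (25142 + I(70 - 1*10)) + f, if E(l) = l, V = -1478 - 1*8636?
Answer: 15029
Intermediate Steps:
V = -10114 (V = -1478 - 8636 = -10114)
f = -10114
I(A) = 1 (I(A) = A/A = 1)
(25142 + I(70 - 1*10)) + f = (25142 + 1) - 10114 = 25143 - 10114 = 15029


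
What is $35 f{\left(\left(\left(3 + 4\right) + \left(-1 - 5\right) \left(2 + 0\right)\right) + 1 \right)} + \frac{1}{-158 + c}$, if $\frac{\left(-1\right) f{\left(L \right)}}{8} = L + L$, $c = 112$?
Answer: $\frac{103039}{46} \approx 2240.0$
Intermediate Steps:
$f{\left(L \right)} = - 16 L$ ($f{\left(L \right)} = - 8 \left(L + L\right) = - 8 \cdot 2 L = - 16 L$)
$35 f{\left(\left(\left(3 + 4\right) + \left(-1 - 5\right) \left(2 + 0\right)\right) + 1 \right)} + \frac{1}{-158 + c} = 35 \left(- 16 \left(\left(\left(3 + 4\right) + \left(-1 - 5\right) \left(2 + 0\right)\right) + 1\right)\right) + \frac{1}{-158 + 112} = 35 \left(- 16 \left(\left(7 - 12\right) + 1\right)\right) + \frac{1}{-46} = 35 \left(- 16 \left(\left(7 - 12\right) + 1\right)\right) - \frac{1}{46} = 35 \left(- 16 \left(-5 + 1\right)\right) - \frac{1}{46} = 35 \left(\left(-16\right) \left(-4\right)\right) - \frac{1}{46} = 35 \cdot 64 - \frac{1}{46} = 2240 - \frac{1}{46} = \frac{103039}{46}$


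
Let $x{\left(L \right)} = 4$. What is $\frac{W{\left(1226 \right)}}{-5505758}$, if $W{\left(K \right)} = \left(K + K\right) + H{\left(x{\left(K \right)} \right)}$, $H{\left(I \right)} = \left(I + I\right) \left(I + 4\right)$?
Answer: $- \frac{1258}{2752879} \approx -0.00045698$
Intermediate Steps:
$H{\left(I \right)} = 2 I \left(4 + I\right)$
$W{\left(K \right)} = 64 + 2 K$ ($W{\left(K \right)} = \left(K + K\right) + 2 \cdot 4 \left(4 + 4\right) = 2 K + 2 \cdot 4 \cdot 8 = 2 K + 64 = 64 + 2 K$)
$\frac{W{\left(1226 \right)}}{-5505758} = \frac{64 + 2 \cdot 1226}{-5505758} = \left(64 + 2452\right) \left(- \frac{1}{5505758}\right) = 2516 \left(- \frac{1}{5505758}\right) = - \frac{1258}{2752879}$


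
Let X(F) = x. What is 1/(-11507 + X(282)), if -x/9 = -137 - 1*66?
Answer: -1/9680 ≈ -0.00010331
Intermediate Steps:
x = 1827 (x = -9*(-137 - 1*66) = -9*(-137 - 66) = -9*(-203) = 1827)
X(F) = 1827
1/(-11507 + X(282)) = 1/(-11507 + 1827) = 1/(-9680) = -1/9680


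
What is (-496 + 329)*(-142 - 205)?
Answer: 57949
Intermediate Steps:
(-496 + 329)*(-142 - 205) = -167*(-347) = 57949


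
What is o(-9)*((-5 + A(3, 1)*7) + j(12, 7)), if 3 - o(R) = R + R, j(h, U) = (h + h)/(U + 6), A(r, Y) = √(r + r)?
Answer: -861/13 + 147*√6 ≈ 293.84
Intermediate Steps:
A(r, Y) = √2*√r (A(r, Y) = √(2*r) = √2*√r)
j(h, U) = 2*h/(6 + U) (j(h, U) = (2*h)/(6 + U) = 2*h/(6 + U))
o(R) = 3 - 2*R (o(R) = 3 - (R + R) = 3 - 2*R)
o(-9)*((-5 + A(3, 1)*7) + j(12, 7)) = (3 - 2*(-9))*((-5 + (√2*√3)*7) + 2*12/(6 + 7)) = (3 + 18)*((-5 + √6*7) + 2*12/13) = 21*((-5 + 7*√6) + 2*12*(1/13)) = 21*((-5 + 7*√6) + 24/13) = 21*(-41/13 + 7*√6) = -861/13 + 147*√6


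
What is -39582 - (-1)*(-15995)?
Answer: -55577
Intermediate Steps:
-39582 - (-1)*(-15995) = -39582 - 1*15995 = -39582 - 15995 = -55577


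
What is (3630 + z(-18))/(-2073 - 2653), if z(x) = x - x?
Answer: -1815/2363 ≈ -0.76809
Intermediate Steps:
z(x) = 0
(3630 + z(-18))/(-2073 - 2653) = (3630 + 0)/(-2073 - 2653) = 3630/(-4726) = 3630*(-1/4726) = -1815/2363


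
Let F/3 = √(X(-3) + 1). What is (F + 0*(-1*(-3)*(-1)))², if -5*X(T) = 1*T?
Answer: 72/5 ≈ 14.400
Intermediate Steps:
X(T) = -T/5
F = 6*√10/5 (F = 3*√(-⅕*(-3) + 1) = 3*√(⅗ + 1) = 3*√(8/5) = 3*(2*√10/5) = 6*√10/5 ≈ 3.7947)
(F + 0*(-1*(-3)*(-1)))² = (6*√10/5 + 0*(-1*(-3)*(-1)))² = (6*√10/5 + 0*(3*(-1)))² = (6*√10/5 + 0*(-3))² = (6*√10/5 + 0)² = (6*√10/5)² = 72/5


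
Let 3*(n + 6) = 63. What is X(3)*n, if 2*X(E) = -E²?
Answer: -135/2 ≈ -67.500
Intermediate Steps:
n = 15 (n = -6 + (⅓)*63 = -6 + 21 = 15)
X(E) = -E²/2 (X(E) = (-E²)/2 = -E²/2)
X(3)*n = -½*3²*15 = -½*9*15 = -9/2*15 = -135/2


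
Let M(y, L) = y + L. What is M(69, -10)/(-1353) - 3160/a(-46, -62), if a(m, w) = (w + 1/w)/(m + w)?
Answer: -5725768187/1040457 ≈ -5503.1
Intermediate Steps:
a(m, w) = (w + 1/w)/(m + w)
M(y, L) = L + y
M(69, -10)/(-1353) - 3160/a(-46, -62) = (-10 + 69)/(-1353) - 3160*(-62*(-46 - 62)/(1 + (-62)**2)) = 59*(-1/1353) - 3160*6696/(1 + 3844) = -59/1353 - 3160/((-1/62*(-1/108)*3845)) = -59/1353 - 3160/3845/6696 = -59/1353 - 3160*6696/3845 = -59/1353 - 4231872/769 = -5725768187/1040457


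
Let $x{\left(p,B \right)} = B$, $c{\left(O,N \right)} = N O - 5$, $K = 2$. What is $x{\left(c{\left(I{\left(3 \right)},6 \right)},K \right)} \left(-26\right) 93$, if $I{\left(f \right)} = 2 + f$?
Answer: $-4836$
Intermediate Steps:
$c{\left(O,N \right)} = -5 + N O$
$x{\left(c{\left(I{\left(3 \right)},6 \right)},K \right)} \left(-26\right) 93 = 2 \left(-26\right) 93 = \left(-52\right) 93 = -4836$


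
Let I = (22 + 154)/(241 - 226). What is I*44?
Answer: 7744/15 ≈ 516.27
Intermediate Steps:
I = 176/15 ≈ 11.733
I*44 = (176/15)*44 = 7744/15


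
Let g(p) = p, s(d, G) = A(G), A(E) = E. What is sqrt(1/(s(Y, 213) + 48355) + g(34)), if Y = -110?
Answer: sqrt(20050242446)/24284 ≈ 5.8310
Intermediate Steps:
s(d, G) = G
sqrt(1/(s(Y, 213) + 48355) + g(34)) = sqrt(1/(213 + 48355) + 34) = sqrt(1/48568 + 34) = sqrt(1651313/48568) = sqrt(20050242446)/24284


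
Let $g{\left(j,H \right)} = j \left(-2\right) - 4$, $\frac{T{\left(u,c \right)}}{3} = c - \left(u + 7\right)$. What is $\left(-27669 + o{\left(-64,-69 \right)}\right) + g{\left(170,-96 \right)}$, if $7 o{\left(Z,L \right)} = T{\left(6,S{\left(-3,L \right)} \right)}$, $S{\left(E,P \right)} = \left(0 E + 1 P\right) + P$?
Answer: $- \frac{196544}{7} \approx -28078.0$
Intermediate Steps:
$S{\left(E,P \right)} = 2 P$ ($S{\left(E,P \right)} = \left(0 + P\right) + P = P + P = 2 P$)
$T{\left(u,c \right)} = -21 - 3 u + 3 c$ ($T{\left(u,c \right)} = 3 \left(c - \left(u + 7\right)\right) = 3 \left(c - \left(7 + u\right)\right) = 3 \left(-7 + c - u\right) = -21 - 3 u + 3 c$)
$o{\left(Z,L \right)} = - \frac{39}{7} + \frac{6 L}{7}$ ($o{\left(Z,L \right)} = \frac{-21 - 18 + 3 \cdot 2 L}{7} = \frac{-21 - 18 + 6 L}{7} = \frac{-39 + 6 L}{7} = - \frac{39}{7} + \frac{6 L}{7}$)
$g{\left(j,H \right)} = -4 - 2 j$ ($g{\left(j,H \right)} = - 2 j - 4 = -4 - 2 j$)
$\left(-27669 + o{\left(-64,-69 \right)}\right) + g{\left(170,-96 \right)} = \left(-27669 + \left(- \frac{39}{7} + \frac{6}{7} \left(-69\right)\right)\right) - 344 = \left(-27669 - \frac{453}{7}\right) - 344 = - \frac{194136}{7} - 344 = - \frac{196544}{7}$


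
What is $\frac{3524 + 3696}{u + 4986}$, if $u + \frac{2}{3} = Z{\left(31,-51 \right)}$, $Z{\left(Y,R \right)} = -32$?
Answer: $\frac{1083}{743} \approx 1.4576$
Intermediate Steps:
$u = - \frac{98}{3}$ ($u = - \frac{2}{3} - 32 = - \frac{98}{3} \approx -32.667$)
$\frac{3524 + 3696}{u + 4986} = \frac{3524 + 3696}{- \frac{98}{3} + 4986} = \frac{7220}{\frac{14860}{3}} = 7220 \cdot \frac{3}{14860} = \frac{1083}{743}$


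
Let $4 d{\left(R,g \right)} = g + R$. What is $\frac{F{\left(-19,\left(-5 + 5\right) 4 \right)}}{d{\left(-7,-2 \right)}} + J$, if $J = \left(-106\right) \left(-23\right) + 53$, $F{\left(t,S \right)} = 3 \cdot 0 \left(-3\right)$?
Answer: $2491$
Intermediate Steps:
$d{\left(R,g \right)} = \frac{R}{4} + \frac{g}{4}$ ($d{\left(R,g \right)} = \frac{g + R}{4} = \frac{R + g}{4} = \frac{R}{4} + \frac{g}{4}$)
$F{\left(t,S \right)} = 0$ ($F{\left(t,S \right)} = 0 \left(-3\right) = 0$)
$J = 2491$ ($J = 2438 + 53 = 2491$)
$\frac{F{\left(-19,\left(-5 + 5\right) 4 \right)}}{d{\left(-7,-2 \right)}} + J = \frac{1}{\frac{1}{4} \left(-7\right) + \frac{1}{4} \left(-2\right)} 0 + 2491 = \frac{1}{- \frac{7}{4} - \frac{1}{2}} \cdot 0 + 2491 = \frac{1}{- \frac{9}{4}} \cdot 0 + 2491 = \left(- \frac{4}{9}\right) 0 + 2491 = 0 + 2491 = 2491$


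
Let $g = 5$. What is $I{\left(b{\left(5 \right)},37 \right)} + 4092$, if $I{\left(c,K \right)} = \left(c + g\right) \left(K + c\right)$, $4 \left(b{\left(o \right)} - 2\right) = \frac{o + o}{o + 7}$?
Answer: $\frac{2519785}{576} \approx 4374.6$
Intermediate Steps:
$b{\left(o \right)} = 2 + \frac{o}{2 \left(7 + o\right)}$ ($b{\left(o \right)} = 2 + \frac{\left(o + o\right) \frac{1}{o + 7}}{4} = 2 + \frac{2 o \frac{1}{7 + o}}{4} = 2 + \frac{o}{2 \left(7 + o\right)}$)
$I{\left(c,K \right)} = \left(5 + c\right) \left(K + c\right)$ ($I{\left(c,K \right)} = \left(c + 5\right) \left(K + c\right) = \left(5 + c\right) \left(K + c\right)$)
$I{\left(b{\left(5 \right)},37 \right)} + 4092 = \left(\left(\frac{28 + 5 \cdot 5}{2 \left(7 + 5\right)}\right)^{2} + 5 \cdot 37 + 5 \frac{28 + 5 \cdot 5}{2 \left(7 + 5\right)} + 37 \frac{28 + 5 \cdot 5}{2 \left(7 + 5\right)}\right) + 4092 = \left(\left(\frac{28 + 25}{2 \cdot 12}\right)^{2} + 185 + 5 \frac{28 + 25}{2 \cdot 12} + 37 \frac{28 + 25}{2 \cdot 12}\right) + 4092 = \left(\left(\frac{1}{2} \cdot \frac{1}{12} \cdot 53\right)^{2} + 185 + 5 \cdot \frac{1}{2} \cdot \frac{1}{12} \cdot 53 + 37 \cdot \frac{1}{2} \cdot \frac{1}{12} \cdot 53\right) + 4092 = \left(\left(\frac{53}{24}\right)^{2} + 185 + 5 \cdot \frac{53}{24} + 37 \cdot \frac{53}{24}\right) + 4092 = \left(\frac{2809}{576} + 185 + \frac{265}{24} + \frac{1961}{24}\right) + 4092 = \frac{162793}{576} + 4092 = \frac{2519785}{576}$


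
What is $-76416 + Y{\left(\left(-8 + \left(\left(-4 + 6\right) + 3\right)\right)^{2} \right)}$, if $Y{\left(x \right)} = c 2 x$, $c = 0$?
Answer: $-76416$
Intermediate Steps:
$Y{\left(x \right)} = 0$ ($Y{\left(x \right)} = 0 \cdot 2 x = 0 x = 0$)
$-76416 + Y{\left(\left(-8 + \left(\left(-4 + 6\right) + 3\right)\right)^{2} \right)} = -76416 + 0 = -76416$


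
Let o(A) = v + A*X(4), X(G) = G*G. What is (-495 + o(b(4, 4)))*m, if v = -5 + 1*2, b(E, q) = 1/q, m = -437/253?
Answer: 9386/11 ≈ 853.27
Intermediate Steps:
m = -19/11 (m = -437*1/253 = -19/11 ≈ -1.7273)
X(G) = G**2
v = -3 (v = -5 + 2 = -3)
o(A) = -3 + 16*A (o(A) = -3 + A*4**2 = -3 + A*16 = -3 + 16*A)
(-495 + o(b(4, 4)))*m = (-495 + (-3 + 16/4))*(-19/11) = (-495 + (-3 + 16*(1/4)))*(-19/11) = (-495 + (-3 + 4))*(-19/11) = (-495 + 1)*(-19/11) = -494*(-19/11) = 9386/11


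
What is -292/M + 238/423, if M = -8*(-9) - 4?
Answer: -26833/7191 ≈ -3.7315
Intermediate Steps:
M = 68 (M = 72 - 4 = 68)
-292/M + 238/423 = -292/68 + 238/423 = -292*1/68 + 238*(1/423) = -73/17 + 238/423 = -26833/7191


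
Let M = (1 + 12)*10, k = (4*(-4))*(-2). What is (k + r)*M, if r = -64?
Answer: -4160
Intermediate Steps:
k = 32 (k = -16*(-2) = 32)
M = 130 (M = 13*10 = 130)
(k + r)*M = (32 - 64)*130 = -32*130 = -4160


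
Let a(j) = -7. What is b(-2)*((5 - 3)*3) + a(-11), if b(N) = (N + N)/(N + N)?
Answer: -1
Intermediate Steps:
b(N) = 1 (b(N) = (2*N)/((2*N)) = (2*N)*(1/(2*N)) = 1)
b(-2)*((5 - 3)*3) + a(-11) = 1*((5 - 3)*3) - 7 = 1*(2*3) - 7 = 1*6 - 7 = 6 - 7 = -1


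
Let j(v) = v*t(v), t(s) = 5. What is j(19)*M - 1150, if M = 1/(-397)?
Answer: -456645/397 ≈ -1150.2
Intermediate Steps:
j(v) = 5*v (j(v) = v*5 = 5*v)
M = -1/397 ≈ -0.0025189
j(19)*M - 1150 = (5*19)*(-1/397) - 1150 = 95*(-1/397) - 1150 = -95/397 - 1150 = -456645/397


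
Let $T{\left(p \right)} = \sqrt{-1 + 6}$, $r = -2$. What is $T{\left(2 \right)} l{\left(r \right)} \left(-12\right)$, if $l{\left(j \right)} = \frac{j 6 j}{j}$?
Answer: $144 \sqrt{5} \approx 321.99$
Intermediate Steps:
$T{\left(p \right)} = \sqrt{5}$
$l{\left(j \right)} = 6 j$ ($l{\left(j \right)} = \frac{6 j j}{j} = \frac{6 j^{2}}{j} = 6 j$)
$T{\left(2 \right)} l{\left(r \right)} \left(-12\right) = \sqrt{5} \cdot 6 \left(-2\right) \left(-12\right) = \sqrt{5} \left(-12\right) \left(-12\right) = - 12 \sqrt{5} \left(-12\right) = 144 \sqrt{5}$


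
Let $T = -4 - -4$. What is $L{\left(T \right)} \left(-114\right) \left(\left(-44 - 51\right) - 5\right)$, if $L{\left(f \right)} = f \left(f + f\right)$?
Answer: $0$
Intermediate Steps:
$T = 0$ ($T = -4 + 4 = 0$)
$L{\left(f \right)} = 2 f^{2}$ ($L{\left(f \right)} = f 2 f = 2 f^{2}$)
$L{\left(T \right)} \left(-114\right) \left(\left(-44 - 51\right) - 5\right) = 2 \cdot 0^{2} \left(-114\right) \left(\left(-44 - 51\right) - 5\right) = 2 \cdot 0 \left(-114\right) \left(-95 - 5\right) = 0 \left(-114\right) \left(-100\right) = 0 \left(-100\right) = 0$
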